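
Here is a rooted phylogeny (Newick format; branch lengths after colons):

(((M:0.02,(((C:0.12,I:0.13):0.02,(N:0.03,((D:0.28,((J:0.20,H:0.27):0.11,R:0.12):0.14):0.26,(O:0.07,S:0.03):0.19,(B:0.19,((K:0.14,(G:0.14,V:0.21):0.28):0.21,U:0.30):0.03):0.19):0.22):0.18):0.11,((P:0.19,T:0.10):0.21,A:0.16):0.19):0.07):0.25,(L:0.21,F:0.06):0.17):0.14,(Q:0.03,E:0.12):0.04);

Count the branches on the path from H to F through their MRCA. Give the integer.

11

The MRCA of H and F is the node subtending ((M,(((C,I),(N,((D,((J,H),R)),(O,S),(B,((K,(G,V)),U))))),((P,T),A))),(L,F)).
From H up to that node: 9 branches. From F up to the same node: 2 branches. Total: 9 + 2 = 11.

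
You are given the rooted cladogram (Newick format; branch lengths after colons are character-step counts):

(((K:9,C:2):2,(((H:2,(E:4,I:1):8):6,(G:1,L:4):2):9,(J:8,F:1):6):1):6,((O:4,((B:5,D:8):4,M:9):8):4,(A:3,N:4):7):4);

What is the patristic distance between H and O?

The path runs H → … → MRCA → … → O; the MRCA is the root of the tree.
Branch lengths along that path: 2 + 6 + 9 + 1 + 6 + 4 + 4 + 4 = 36.

36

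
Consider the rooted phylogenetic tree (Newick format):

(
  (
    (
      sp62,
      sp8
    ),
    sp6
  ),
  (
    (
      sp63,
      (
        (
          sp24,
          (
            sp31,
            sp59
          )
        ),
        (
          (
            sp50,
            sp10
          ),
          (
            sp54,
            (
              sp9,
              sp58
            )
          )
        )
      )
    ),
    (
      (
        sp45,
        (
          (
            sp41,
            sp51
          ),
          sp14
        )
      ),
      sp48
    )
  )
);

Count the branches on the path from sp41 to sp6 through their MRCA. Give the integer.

8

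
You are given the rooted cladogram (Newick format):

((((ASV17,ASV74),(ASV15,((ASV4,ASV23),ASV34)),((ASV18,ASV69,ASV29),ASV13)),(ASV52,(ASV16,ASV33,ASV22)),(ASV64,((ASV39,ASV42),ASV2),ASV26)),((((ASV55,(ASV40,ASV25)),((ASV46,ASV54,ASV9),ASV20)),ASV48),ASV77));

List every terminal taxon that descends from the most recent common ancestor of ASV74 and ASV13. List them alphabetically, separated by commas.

ASV13, ASV15, ASV17, ASV18, ASV23, ASV29, ASV34, ASV4, ASV69, ASV74

Tracing ASV74: it sits inside (ASV17,ASV74).
Tracing ASV13: it sits inside ((ASV18,ASV69,ASV29),ASV13).
The smallest clade enclosing both is ((ASV17,ASV74),(ASV15,((ASV4,ASV23),ASV34)),((ASV18,ASV69,ASV29),ASV13)); the answer is its 10 terminal taxa in alphabetical order.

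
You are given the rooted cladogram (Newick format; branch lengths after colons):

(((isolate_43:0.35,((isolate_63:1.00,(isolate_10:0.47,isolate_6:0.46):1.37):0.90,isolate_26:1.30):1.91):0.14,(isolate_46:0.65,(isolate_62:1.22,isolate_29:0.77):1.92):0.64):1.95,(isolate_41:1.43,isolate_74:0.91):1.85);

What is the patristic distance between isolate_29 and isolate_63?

7.28

The path runs isolate_29 → … → MRCA → … → isolate_63; the MRCA is the node subtending ((isolate_43,((isolate_63,(isolate_10,isolate_6)),isolate_26)),(isolate_46,(isolate_62,isolate_29))).
Branch lengths along that path: 0.77 + 1.92 + 0.64 + 0.14 + 1.91 + 0.90 + 1.00 = 7.28.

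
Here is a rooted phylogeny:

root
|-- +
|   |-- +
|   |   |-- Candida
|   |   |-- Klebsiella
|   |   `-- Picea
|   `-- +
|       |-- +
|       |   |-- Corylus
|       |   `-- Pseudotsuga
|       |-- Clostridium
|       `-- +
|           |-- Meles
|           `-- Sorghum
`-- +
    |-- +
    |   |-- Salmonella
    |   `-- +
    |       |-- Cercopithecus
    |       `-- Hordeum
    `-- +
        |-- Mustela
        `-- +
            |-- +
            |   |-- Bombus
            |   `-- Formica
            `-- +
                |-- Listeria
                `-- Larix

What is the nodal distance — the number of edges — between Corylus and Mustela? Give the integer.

The MRCA of Corylus and Mustela is the root of the tree.
From Corylus up to that node: 4 branches. From Mustela up to the same node: 3 branches. Total: 4 + 3 = 7.

7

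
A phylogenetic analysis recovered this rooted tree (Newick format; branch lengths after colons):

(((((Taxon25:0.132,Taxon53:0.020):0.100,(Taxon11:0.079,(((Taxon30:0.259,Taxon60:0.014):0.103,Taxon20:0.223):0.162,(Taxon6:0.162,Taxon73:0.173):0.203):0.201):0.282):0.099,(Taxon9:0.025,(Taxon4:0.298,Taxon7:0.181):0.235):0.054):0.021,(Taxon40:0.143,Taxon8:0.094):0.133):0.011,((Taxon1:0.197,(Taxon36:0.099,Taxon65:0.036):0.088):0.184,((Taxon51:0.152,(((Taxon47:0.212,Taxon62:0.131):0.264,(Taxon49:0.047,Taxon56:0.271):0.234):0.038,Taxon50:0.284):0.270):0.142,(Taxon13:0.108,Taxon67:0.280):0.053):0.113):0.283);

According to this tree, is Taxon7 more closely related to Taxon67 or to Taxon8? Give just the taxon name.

Taxon8

The MRCA of Taxon7 and Taxon8 subtends ((((Taxon25,Taxon53),(Taxon11,(((Taxon30,Taxon60),Taxon20),(Taxon6,Taxon73)))),(Taxon9,(Taxon4,Taxon7))),(Taxon40,Taxon8)) (13 taxa).
The MRCA of Taxon7 and Taxon67 is the root, subtending the entire tree (24 taxa).
The first is nested inside the second, so Taxon7 shares a more recent common ancestor with Taxon8.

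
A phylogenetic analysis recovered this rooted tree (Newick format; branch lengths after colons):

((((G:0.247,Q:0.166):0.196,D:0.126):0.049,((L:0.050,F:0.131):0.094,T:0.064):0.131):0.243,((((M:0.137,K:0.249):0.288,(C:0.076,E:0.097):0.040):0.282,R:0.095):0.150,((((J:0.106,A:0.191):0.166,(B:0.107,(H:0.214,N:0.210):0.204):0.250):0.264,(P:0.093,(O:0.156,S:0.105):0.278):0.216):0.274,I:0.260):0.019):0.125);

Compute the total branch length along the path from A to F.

1.638

The path runs A → … → MRCA → … → F; the MRCA is the root of the tree.
Branch lengths along that path: 0.191 + 0.166 + 0.264 + 0.274 + 0.019 + 0.125 + 0.243 + 0.131 + 0.094 + 0.131 = 1.638.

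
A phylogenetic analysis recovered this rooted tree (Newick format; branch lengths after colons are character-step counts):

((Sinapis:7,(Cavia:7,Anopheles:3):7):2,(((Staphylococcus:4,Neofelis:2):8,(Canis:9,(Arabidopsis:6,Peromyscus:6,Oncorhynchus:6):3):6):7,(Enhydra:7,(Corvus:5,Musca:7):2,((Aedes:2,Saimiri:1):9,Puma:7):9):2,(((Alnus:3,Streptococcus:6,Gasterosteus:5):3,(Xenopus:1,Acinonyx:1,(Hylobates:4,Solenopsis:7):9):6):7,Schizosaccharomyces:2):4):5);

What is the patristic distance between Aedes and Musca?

The path runs Aedes → … → MRCA → … → Musca; the MRCA is the node subtending (Enhydra,(Corvus,Musca),((Aedes,Saimiri),Puma)).
Branch lengths along that path: 2 + 9 + 9 + 2 + 7 = 29.

29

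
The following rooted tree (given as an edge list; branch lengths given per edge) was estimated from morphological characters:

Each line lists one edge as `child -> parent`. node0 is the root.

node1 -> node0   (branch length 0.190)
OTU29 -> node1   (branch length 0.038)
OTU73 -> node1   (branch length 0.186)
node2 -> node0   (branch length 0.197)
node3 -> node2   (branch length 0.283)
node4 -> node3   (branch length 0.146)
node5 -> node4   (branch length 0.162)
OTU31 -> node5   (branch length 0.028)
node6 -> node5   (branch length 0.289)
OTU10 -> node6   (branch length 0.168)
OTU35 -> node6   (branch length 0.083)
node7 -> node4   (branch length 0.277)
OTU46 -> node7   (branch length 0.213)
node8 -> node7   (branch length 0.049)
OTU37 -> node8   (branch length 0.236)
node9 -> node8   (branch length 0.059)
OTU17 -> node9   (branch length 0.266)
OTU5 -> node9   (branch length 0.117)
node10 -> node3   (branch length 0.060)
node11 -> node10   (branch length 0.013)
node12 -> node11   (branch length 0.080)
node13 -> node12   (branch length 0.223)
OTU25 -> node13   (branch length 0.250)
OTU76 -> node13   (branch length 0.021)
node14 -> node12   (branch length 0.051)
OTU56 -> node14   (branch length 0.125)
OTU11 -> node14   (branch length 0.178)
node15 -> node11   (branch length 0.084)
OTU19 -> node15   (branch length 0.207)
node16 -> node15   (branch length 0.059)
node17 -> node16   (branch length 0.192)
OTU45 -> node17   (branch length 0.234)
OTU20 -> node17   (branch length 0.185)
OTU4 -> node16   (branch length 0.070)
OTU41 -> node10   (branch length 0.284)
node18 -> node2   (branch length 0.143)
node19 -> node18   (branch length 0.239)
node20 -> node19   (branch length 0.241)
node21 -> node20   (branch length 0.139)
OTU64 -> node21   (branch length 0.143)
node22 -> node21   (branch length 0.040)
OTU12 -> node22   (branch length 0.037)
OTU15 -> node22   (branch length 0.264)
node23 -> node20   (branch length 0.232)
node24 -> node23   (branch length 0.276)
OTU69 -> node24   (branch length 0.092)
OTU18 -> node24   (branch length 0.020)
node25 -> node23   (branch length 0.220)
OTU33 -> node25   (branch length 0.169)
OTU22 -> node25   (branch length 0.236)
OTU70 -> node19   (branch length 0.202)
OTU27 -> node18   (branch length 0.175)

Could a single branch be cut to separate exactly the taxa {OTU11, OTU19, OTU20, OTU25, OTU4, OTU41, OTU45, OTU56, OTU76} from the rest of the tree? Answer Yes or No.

The most recent common ancestor of these taxa subtends ((((OTU25,OTU76),(OTU56,OTU11)),(OTU19,((OTU45,OTU20),OTU4))),OTU41).
That clade has exactly 9 tips — every listed taxon and nothing else — so the group is monophyletic.

Yes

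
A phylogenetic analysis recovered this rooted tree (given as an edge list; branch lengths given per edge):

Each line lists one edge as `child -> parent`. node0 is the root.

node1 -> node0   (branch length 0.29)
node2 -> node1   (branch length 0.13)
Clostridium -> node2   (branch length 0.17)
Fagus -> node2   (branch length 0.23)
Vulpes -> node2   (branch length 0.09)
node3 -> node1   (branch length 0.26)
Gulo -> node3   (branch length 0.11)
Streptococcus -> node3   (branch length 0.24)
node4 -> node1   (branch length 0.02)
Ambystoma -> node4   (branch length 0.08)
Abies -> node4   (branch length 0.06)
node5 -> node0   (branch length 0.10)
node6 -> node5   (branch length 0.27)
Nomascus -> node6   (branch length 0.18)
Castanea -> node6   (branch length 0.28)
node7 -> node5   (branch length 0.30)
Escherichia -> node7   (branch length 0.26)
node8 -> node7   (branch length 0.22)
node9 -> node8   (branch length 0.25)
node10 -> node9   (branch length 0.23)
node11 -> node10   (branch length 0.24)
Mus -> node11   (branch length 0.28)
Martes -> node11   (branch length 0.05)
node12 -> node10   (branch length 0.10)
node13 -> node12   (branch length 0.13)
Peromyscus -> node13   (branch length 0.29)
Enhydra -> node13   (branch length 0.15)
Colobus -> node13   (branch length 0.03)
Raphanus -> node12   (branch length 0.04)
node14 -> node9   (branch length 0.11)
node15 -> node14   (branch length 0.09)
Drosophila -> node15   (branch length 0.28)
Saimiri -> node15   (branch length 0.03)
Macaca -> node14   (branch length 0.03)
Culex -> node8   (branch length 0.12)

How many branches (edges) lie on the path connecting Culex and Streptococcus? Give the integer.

The MRCA of Culex and Streptococcus is the root of the tree.
From Culex up to that node: 4 branches. From Streptococcus up to the same node: 3 branches. Total: 4 + 3 = 7.

7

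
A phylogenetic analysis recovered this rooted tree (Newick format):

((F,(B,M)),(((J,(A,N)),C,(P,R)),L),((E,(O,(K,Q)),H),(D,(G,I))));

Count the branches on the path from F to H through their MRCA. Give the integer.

The MRCA of F and H is the root of the tree.
From F up to that node: 2 branches. From H up to the same node: 3 branches. Total: 2 + 3 = 5.

5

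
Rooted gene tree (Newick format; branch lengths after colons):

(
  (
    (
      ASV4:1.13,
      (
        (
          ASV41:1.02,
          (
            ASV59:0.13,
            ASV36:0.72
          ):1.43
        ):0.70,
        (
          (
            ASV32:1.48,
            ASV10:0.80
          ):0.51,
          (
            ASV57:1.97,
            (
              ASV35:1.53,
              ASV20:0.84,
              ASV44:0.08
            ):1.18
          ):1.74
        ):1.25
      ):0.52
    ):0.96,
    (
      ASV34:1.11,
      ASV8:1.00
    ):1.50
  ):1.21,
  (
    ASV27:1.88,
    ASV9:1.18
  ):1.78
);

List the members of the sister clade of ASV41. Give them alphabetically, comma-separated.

ASV41 attaches to the tree at the node subtending (ASV41,(ASV59,ASV36)).
The other lineage descending from that same node — the sister group — is (ASV59,ASV36); its 2 tips in alphabetical order are the answer.

ASV36, ASV59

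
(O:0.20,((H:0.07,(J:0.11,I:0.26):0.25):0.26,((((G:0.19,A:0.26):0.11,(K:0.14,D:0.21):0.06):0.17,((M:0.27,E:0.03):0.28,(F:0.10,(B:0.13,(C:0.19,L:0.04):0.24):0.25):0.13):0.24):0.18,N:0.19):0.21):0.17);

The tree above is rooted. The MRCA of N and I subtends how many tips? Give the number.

14

The MRCA of N and I is the node subtending ((H,(J,I)),((((G,A),(K,D)),((M,E),(F,(B,(C,L))))),N)).
That clade contains 14 terminal taxa: A, B, C, D, E, F, G, H, I, J, K, L, M, N.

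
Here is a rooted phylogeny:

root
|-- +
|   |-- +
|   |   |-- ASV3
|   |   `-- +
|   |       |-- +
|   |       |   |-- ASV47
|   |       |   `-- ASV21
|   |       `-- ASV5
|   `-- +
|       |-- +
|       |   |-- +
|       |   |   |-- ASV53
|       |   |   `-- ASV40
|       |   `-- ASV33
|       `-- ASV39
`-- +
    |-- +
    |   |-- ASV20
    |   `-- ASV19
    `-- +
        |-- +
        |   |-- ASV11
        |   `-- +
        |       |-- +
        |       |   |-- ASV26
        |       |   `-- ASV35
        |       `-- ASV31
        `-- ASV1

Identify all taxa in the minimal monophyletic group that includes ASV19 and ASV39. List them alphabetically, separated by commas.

Tracing ASV19: it sits inside (ASV20,ASV19).
Tracing ASV39: it sits inside (((ASV53,ASV40),ASV33),ASV39).
The smallest clade enclosing both is the whole tree (their MRCA is the root), so the answer is all 15 tips in alphabetical order.

ASV1, ASV11, ASV19, ASV20, ASV21, ASV26, ASV3, ASV31, ASV33, ASV35, ASV39, ASV40, ASV47, ASV5, ASV53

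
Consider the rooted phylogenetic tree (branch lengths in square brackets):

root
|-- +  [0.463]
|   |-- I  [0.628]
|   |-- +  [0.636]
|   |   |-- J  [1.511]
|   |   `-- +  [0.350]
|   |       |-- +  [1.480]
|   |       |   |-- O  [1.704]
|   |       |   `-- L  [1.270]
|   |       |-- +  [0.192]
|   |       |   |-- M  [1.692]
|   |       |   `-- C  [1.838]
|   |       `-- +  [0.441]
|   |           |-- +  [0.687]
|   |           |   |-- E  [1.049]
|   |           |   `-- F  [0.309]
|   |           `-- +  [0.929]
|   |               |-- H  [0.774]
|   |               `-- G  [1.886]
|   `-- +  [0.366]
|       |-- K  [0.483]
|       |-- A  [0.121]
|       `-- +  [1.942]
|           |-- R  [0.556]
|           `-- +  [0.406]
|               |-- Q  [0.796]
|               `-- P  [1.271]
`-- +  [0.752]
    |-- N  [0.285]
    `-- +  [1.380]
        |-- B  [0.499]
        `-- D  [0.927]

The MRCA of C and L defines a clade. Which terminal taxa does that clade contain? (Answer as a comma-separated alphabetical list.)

C, E, F, G, H, L, M, O

Tracing C: it sits inside (M,C).
Tracing L: it sits inside (O,L).
The smallest clade enclosing both is ((O,L),(M,C),((E,F),(H,G))); the answer is its 8 terminal taxa in alphabetical order.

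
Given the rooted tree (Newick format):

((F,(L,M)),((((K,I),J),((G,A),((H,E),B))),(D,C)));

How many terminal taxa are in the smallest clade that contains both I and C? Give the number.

10

The MRCA of I and C is the node subtending ((((K,I),J),((G,A),((H,E),B))),(D,C)).
That clade contains 10 terminal taxa: A, B, C, D, E, G, H, I, J, K.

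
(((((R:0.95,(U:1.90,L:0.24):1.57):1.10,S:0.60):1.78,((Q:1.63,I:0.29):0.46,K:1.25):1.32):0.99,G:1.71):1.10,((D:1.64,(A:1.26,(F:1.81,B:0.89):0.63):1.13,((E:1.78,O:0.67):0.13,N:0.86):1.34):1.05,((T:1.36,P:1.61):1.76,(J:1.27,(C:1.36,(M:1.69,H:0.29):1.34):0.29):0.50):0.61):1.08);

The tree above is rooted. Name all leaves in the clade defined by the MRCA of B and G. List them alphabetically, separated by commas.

A, B, C, D, E, F, G, H, I, J, K, L, M, N, O, P, Q, R, S, T, U

Tracing B: it sits inside (F,B).
Tracing G: it sits inside ((((R,(U,L)),S),((Q,I),K)),G).
The smallest clade enclosing both is the whole tree (their MRCA is the root), so the answer is all 21 tips in alphabetical order.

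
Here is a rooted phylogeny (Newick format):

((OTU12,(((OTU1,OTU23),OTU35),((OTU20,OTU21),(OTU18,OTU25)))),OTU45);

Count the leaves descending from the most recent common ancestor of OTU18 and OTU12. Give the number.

8

The MRCA of OTU18 and OTU12 is the node subtending (OTU12,(((OTU1,OTU23),OTU35),((OTU20,OTU21),(OTU18,OTU25)))).
That clade contains 8 terminal taxa: OTU1, OTU12, OTU18, OTU20, OTU21, OTU23, OTU25, OTU35.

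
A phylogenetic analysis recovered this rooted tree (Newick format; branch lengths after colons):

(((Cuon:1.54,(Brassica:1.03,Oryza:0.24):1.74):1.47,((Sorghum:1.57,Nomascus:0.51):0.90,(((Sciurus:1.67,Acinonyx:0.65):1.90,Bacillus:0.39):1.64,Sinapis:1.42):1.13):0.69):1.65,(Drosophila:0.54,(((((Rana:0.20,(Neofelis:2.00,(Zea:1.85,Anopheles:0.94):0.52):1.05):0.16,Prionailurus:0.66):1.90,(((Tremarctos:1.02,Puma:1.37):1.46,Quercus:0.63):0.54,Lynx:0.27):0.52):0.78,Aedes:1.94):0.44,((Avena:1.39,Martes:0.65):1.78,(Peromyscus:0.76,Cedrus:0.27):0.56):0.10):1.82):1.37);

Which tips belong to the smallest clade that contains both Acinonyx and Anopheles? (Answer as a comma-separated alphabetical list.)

Tracing Acinonyx: it sits inside (Sciurus,Acinonyx).
Tracing Anopheles: it sits inside (Zea,Anopheles).
The smallest clade enclosing both is the whole tree (their MRCA is the root), so the answer is all 24 tips in alphabetical order.

Acinonyx, Aedes, Anopheles, Avena, Bacillus, Brassica, Cedrus, Cuon, Drosophila, Lynx, Martes, Neofelis, Nomascus, Oryza, Peromyscus, Prionailurus, Puma, Quercus, Rana, Sciurus, Sinapis, Sorghum, Tremarctos, Zea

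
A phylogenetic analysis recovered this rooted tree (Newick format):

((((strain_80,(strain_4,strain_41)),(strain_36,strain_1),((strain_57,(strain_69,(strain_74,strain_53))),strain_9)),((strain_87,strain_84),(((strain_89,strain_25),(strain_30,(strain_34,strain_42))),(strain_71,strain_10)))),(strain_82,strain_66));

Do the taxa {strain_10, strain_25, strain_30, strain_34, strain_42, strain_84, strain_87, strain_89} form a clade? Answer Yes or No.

The MRCA of the listed taxa subtends ((strain_87,strain_84),(((strain_89,strain_25),(strain_30,(strain_34,strain_42))),(strain_71,strain_10))).
That clade also contains strain_71, which is not in the proposed group, so the group is not monophyletic.

No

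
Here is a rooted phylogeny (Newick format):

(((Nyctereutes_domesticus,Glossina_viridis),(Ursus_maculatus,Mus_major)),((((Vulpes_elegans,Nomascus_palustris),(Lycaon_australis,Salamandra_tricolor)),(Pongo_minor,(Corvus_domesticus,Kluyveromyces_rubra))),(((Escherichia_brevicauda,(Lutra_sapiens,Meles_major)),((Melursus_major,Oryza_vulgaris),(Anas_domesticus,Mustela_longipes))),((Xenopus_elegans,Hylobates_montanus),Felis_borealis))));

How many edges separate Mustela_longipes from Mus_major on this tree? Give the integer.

The MRCA of Mustela_longipes and Mus_major is the root of the tree.
From Mustela_longipes up to that node: 6 branches. From Mus_major up to the same node: 3 branches. Total: 6 + 3 = 9.

9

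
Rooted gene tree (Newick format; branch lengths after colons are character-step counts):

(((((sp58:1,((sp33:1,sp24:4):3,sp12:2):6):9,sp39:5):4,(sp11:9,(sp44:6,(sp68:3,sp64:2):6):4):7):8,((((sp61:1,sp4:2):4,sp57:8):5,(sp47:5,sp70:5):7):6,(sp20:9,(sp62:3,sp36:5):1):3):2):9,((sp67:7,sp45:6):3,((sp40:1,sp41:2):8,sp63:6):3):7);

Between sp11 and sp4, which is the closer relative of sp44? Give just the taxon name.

The MRCA of sp44 and sp11 subtends (sp11,(sp44,(sp68,sp64))) (4 taxa).
The MRCA of sp44 and sp4 subtends ((((sp58,((sp33,sp24),sp12)),sp39),(sp11,(sp44,(sp68,sp64)))),((((sp61,sp4),sp57),(sp47,sp70)),(sp20,(sp62,sp36)))) (17 taxa).
The first is nested inside the second, so sp44 shares a more recent common ancestor with sp11.

sp11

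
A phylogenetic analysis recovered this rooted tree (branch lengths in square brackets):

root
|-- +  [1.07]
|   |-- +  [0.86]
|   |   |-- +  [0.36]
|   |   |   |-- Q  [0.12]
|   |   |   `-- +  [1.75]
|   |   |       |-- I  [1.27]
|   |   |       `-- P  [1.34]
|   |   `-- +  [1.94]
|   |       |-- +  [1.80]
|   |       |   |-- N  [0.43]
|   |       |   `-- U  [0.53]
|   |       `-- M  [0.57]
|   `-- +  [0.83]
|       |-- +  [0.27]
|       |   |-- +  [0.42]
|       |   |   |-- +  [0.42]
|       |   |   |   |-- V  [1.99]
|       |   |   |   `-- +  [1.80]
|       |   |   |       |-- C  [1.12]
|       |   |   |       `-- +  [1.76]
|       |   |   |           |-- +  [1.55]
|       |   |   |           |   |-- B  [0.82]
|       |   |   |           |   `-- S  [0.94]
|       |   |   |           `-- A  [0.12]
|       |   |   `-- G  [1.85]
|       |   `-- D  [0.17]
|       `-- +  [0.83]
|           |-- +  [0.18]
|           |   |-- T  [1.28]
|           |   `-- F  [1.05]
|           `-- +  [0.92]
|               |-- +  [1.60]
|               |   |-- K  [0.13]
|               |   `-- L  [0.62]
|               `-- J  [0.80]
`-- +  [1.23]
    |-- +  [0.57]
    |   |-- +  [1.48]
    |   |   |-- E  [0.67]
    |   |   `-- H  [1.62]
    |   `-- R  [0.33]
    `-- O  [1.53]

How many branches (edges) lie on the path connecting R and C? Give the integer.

The MRCA of R and C is the root of the tree.
From R up to that node: 3 branches. From C up to the same node: 7 branches. Total: 3 + 7 = 10.

10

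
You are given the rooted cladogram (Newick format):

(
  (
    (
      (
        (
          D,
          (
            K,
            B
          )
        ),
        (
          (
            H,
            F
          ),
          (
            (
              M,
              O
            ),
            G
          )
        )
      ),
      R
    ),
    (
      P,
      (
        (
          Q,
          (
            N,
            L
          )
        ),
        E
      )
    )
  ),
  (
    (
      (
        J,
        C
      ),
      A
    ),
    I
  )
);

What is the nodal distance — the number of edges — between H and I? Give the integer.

The MRCA of H and I is the root of the tree.
From H up to that node: 6 branches. From I up to the same node: 2 branches. Total: 6 + 2 = 8.

8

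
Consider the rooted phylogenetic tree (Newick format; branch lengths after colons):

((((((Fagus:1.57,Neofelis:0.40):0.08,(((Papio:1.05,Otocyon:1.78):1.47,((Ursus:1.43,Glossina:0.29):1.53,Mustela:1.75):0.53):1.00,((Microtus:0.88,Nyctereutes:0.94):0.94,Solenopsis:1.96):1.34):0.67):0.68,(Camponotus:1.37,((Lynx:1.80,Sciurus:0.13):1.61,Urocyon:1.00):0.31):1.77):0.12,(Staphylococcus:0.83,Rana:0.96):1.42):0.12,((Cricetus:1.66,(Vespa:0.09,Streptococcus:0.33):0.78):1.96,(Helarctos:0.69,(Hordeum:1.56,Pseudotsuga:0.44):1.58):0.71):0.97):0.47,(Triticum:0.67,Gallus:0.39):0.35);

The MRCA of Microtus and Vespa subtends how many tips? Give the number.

The MRCA of Microtus and Vespa is the node subtending (((((Fagus,Neofelis),(((Papio,Otocyon),((Ursus,Glossina),Mustela)),((Microtus,Nyctereutes),Solenopsis))),(Camponotus,((Lynx,Sciurus),Urocyon))),(Staphylococcus,Rana)),((Cricetus,(Vespa,Streptococcus)),(Helarctos,(Hordeum,Pseudotsuga)))).
That clade contains 22 terminal taxa: Camponotus, Cricetus, Fagus, Glossina, Helarctos, Hordeum, Lynx, Microtus, Mustela, Neofelis, Nyctereutes, Otocyon, Papio, Pseudotsuga, Rana, Sciurus, Solenopsis, Staphylococcus, Streptococcus, Urocyon, Ursus, Vespa.

22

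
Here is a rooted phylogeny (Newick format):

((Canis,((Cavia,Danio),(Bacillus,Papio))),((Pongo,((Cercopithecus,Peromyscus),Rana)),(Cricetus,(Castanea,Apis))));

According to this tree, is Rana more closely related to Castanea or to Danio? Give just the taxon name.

Castanea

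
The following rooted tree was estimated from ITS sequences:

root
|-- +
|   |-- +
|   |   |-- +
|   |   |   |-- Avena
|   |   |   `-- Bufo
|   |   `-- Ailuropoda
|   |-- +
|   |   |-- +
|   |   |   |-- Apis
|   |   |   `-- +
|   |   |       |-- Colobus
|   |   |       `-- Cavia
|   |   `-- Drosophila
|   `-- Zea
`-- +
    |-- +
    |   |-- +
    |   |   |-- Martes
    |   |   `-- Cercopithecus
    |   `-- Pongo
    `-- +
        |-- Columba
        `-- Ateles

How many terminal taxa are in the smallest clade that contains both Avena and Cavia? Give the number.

8

The MRCA of Avena and Cavia is the node subtending (((Avena,Bufo),Ailuropoda),((Apis,(Colobus,Cavia)),Drosophila),Zea).
That clade contains 8 terminal taxa: Ailuropoda, Apis, Avena, Bufo, Cavia, Colobus, Drosophila, Zea.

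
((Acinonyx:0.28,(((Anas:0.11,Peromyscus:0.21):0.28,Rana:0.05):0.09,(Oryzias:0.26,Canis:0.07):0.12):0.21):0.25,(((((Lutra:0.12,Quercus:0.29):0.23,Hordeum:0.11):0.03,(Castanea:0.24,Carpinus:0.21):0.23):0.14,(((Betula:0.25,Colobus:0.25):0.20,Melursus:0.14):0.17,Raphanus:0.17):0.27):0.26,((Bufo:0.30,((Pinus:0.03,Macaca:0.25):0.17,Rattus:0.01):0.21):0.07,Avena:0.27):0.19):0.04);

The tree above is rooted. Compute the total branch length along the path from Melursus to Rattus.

1.32

The path runs Melursus → … → MRCA → … → Rattus; the MRCA is the node subtending (((((Lutra,Quercus),Hordeum),(Castanea,Carpinus)),(((Betula,Colobus),Melursus),Raphanus)),((Bufo,((Pinus,Macaca),Rattus)),Avena)).
Branch lengths along that path: 0.14 + 0.17 + 0.27 + 0.26 + 0.19 + 0.07 + 0.21 + 0.01 = 1.32.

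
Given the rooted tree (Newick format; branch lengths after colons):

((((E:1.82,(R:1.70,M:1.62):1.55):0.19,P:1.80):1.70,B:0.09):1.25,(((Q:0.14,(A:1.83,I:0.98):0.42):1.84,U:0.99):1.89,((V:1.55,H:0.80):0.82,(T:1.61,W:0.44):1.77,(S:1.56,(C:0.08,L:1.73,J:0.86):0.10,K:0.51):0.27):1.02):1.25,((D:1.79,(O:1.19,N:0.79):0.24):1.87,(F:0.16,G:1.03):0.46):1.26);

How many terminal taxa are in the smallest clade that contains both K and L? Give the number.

The MRCA of K and L is the node subtending (S,(C,L,J),K).
That clade contains 5 terminal taxa: C, J, K, L, S.

5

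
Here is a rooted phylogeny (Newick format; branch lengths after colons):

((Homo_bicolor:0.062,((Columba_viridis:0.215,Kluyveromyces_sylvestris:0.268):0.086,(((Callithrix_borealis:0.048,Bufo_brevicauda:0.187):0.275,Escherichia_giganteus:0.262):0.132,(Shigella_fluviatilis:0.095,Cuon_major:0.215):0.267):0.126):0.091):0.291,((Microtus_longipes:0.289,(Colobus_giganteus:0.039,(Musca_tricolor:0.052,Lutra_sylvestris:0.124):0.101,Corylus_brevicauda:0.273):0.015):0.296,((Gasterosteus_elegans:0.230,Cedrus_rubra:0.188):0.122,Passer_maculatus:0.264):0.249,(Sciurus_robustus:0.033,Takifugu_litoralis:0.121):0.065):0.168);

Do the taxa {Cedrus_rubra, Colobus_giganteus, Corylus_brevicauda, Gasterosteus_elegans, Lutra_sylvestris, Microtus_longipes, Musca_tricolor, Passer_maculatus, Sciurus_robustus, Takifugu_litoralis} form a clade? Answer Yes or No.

The most recent common ancestor of these taxa subtends ((Microtus_longipes,(Colobus_giganteus,(Musca_tricolor,Lutra_sylvestris),Corylus_brevicauda)),((Gasterosteus_elegans,Cedrus_rubra),Passer_maculatus),(Sciurus_robustus,Takifugu_litoralis)).
That clade has exactly 10 tips — every listed taxon and nothing else — so the group is monophyletic.

Yes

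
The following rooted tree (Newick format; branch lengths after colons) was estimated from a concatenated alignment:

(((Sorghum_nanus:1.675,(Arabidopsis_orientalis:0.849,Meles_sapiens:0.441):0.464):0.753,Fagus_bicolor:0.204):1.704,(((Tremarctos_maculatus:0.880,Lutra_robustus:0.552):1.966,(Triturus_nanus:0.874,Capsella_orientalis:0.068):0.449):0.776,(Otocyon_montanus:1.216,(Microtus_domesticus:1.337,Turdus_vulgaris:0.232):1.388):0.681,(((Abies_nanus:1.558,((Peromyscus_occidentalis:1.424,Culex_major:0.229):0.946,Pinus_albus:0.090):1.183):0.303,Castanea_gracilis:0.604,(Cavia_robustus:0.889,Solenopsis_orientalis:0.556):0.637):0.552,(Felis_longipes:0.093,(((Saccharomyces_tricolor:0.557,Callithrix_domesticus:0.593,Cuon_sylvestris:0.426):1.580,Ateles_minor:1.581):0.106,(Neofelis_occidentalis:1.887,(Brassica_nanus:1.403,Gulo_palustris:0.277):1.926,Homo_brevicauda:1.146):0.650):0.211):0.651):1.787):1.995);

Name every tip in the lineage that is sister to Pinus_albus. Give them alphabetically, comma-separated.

Culex_major, Peromyscus_occidentalis

Pinus_albus attaches to the tree at the node subtending ((Peromyscus_occidentalis,Culex_major),Pinus_albus).
The other lineage descending from that same node — the sister group — is (Peromyscus_occidentalis,Culex_major); its 2 tips in alphabetical order are the answer.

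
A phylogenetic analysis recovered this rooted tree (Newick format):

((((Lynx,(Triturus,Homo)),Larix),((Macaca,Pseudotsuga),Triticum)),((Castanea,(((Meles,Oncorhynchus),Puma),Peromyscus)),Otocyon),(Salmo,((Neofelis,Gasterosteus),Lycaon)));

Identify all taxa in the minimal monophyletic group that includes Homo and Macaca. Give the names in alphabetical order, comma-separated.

Tracing Homo: it sits inside (Triturus,Homo).
Tracing Macaca: it sits inside (Macaca,Pseudotsuga).
The smallest clade enclosing both is (((Lynx,(Triturus,Homo)),Larix),((Macaca,Pseudotsuga),Triticum)); the answer is its 7 terminal taxa in alphabetical order.

Homo, Larix, Lynx, Macaca, Pseudotsuga, Triticum, Triturus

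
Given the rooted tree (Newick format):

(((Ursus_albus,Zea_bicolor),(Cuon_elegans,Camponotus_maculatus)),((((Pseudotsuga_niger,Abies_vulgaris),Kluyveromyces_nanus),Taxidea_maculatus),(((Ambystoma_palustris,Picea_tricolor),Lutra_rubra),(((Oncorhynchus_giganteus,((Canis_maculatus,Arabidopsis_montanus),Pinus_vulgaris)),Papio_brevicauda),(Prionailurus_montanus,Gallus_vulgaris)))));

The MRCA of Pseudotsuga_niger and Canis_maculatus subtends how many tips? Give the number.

14

The MRCA of Pseudotsuga_niger and Canis_maculatus is the node subtending ((((Pseudotsuga_niger,Abies_vulgaris),Kluyveromyces_nanus),Taxidea_maculatus),(((Ambystoma_palustris,Picea_tricolor),Lutra_rubra),(((Oncorhynchus_giganteus,((Canis_maculatus,Arabidopsis_montanus),Pinus_vulgaris)),Papio_brevicauda),(Prionailurus_montanus,Gallus_vulgaris)))).
That clade contains 14 terminal taxa: Abies_vulgaris, Ambystoma_palustris, Arabidopsis_montanus, Canis_maculatus, Gallus_vulgaris, Kluyveromyces_nanus, Lutra_rubra, Oncorhynchus_giganteus, Papio_brevicauda, Picea_tricolor, Pinus_vulgaris, Prionailurus_montanus, Pseudotsuga_niger, Taxidea_maculatus.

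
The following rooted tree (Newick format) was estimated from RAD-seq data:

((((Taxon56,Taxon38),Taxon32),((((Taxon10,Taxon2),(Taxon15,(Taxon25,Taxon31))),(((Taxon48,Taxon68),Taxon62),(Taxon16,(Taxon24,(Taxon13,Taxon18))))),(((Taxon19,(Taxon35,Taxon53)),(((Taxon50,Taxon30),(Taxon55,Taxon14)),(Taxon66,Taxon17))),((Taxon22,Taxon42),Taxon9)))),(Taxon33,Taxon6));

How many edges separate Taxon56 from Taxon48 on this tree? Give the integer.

9

The MRCA of Taxon56 and Taxon48 is the node subtending (((Taxon56,Taxon38),Taxon32),((((Taxon10,Taxon2),(Taxon15,(Taxon25,Taxon31))),(((Taxon48,Taxon68),Taxon62),(Taxon16,(Taxon24,(Taxon13,Taxon18))))),(((Taxon19,(Taxon35,Taxon53)),(((Taxon50,Taxon30),(Taxon55,Taxon14)),(Taxon66,Taxon17))),((Taxon22,Taxon42),Taxon9)))).
From Taxon56 up to that node: 3 branches. From Taxon48 up to the same node: 6 branches. Total: 3 + 6 = 9.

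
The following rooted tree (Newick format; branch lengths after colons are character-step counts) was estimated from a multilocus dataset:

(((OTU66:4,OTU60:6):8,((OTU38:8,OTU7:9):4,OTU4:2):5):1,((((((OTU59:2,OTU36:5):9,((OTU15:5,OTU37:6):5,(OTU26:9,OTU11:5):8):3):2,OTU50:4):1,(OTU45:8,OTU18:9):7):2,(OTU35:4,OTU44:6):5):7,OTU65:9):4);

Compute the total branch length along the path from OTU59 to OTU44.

27

The path runs OTU59 → … → MRCA → … → OTU44; the MRCA is the node subtending (((((OTU59,OTU36),((OTU15,OTU37),(OTU26,OTU11))),OTU50),(OTU45,OTU18)),(OTU35,OTU44)).
Branch lengths along that path: 2 + 9 + 2 + 1 + 2 + 5 + 6 = 27.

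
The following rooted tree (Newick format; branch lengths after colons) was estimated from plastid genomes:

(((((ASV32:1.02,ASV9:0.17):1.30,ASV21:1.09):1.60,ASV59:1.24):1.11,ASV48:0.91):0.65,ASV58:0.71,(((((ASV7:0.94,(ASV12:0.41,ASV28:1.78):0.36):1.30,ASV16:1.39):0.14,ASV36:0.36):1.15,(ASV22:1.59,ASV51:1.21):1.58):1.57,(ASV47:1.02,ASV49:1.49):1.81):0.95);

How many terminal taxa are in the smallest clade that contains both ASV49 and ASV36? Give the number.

9

The MRCA of ASV49 and ASV36 is the node subtending (((((ASV7,(ASV12,ASV28)),ASV16),ASV36),(ASV22,ASV51)),(ASV47,ASV49)).
That clade contains 9 terminal taxa: ASV12, ASV16, ASV22, ASV28, ASV36, ASV47, ASV49, ASV51, ASV7.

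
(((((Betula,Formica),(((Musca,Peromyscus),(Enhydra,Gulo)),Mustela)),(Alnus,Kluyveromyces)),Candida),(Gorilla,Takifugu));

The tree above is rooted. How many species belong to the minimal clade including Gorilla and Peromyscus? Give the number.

12

The MRCA of Gorilla and Peromyscus is the root, so the clade is the entire tree.
That clade contains 12 terminal taxa: Alnus, Betula, Candida, Enhydra, Formica, Gorilla, Gulo, Kluyveromyces, Musca, Mustela, Peromyscus, Takifugu.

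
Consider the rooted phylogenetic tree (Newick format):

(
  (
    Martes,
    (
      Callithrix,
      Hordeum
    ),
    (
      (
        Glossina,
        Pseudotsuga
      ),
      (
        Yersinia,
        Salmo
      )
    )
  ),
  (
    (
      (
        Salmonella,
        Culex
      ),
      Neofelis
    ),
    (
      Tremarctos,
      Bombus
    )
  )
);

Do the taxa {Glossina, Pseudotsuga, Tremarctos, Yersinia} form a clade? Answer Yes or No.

The MRCA of the listed taxa is the root, so the smallest clade containing them is the whole tree.
That clade also contains Bombus, Callithrix, Culex, Hordeum, Martes, Neofelis, Salmo, Salmonella, which are not in the proposed group, so the group is not monophyletic.

No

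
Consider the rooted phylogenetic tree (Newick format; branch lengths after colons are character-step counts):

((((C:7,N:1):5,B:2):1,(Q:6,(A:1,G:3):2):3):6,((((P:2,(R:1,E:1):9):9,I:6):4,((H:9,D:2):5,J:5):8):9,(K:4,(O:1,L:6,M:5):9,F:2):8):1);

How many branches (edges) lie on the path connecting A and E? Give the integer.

10

The MRCA of A and E is the root of the tree.
From A up to that node: 4 branches. From E up to the same node: 6 branches. Total: 4 + 6 = 10.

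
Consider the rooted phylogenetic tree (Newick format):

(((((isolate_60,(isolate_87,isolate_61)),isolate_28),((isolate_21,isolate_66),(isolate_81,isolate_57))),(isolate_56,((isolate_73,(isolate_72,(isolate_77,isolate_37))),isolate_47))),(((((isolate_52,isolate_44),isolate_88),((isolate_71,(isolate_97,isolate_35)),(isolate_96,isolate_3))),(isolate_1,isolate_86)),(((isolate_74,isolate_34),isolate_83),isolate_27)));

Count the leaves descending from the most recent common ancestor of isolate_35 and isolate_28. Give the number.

28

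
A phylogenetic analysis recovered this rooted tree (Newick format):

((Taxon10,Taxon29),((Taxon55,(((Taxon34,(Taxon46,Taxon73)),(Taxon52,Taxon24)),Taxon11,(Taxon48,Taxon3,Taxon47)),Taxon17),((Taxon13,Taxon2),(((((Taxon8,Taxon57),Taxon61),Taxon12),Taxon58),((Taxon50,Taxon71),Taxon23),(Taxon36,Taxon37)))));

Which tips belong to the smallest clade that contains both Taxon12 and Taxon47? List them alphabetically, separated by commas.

Tracing Taxon12: it sits inside (((Taxon8,Taxon57),Taxon61),Taxon12).
Tracing Taxon47: it sits inside (Taxon48,Taxon3,Taxon47).
The smallest clade enclosing both is ((Taxon55,(((Taxon34,(Taxon46,Taxon73)),(Taxon52,Taxon24)),Taxon11,(Taxon48,Taxon3,Taxon47)),Taxon17),((Taxon13,Taxon2),(((((Taxon8,Taxon57),Taxon61),Taxon12),Taxon58),((Taxon50,Taxon71),Taxon23),(Taxon36,Taxon37)))); the answer is its 23 terminal taxa in alphabetical order.

Taxon11, Taxon12, Taxon13, Taxon17, Taxon2, Taxon23, Taxon24, Taxon3, Taxon34, Taxon36, Taxon37, Taxon46, Taxon47, Taxon48, Taxon50, Taxon52, Taxon55, Taxon57, Taxon58, Taxon61, Taxon71, Taxon73, Taxon8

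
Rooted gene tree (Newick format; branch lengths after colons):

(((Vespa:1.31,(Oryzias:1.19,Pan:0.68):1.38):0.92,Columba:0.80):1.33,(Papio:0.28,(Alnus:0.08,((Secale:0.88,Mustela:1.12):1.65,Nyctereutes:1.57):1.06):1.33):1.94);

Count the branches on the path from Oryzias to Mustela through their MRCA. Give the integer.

The MRCA of Oryzias and Mustela is the root of the tree.
From Oryzias up to that node: 4 branches. From Mustela up to the same node: 5 branches. Total: 4 + 5 = 9.

9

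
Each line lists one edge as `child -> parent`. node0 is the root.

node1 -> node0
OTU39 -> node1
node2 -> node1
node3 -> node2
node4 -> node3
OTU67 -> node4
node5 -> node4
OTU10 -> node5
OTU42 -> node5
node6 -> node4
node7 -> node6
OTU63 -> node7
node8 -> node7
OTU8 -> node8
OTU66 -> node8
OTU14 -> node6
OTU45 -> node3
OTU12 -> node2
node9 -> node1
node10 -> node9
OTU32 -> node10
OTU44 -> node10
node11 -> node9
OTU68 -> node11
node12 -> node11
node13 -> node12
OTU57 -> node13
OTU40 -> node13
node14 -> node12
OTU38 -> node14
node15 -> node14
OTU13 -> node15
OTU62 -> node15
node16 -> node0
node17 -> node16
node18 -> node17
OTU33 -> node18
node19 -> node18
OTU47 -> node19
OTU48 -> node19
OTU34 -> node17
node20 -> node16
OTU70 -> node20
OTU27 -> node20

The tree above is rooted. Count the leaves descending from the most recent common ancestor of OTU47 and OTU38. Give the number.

The MRCA of OTU47 and OTU38 is the root, so the clade is the entire tree.
That clade contains 24 terminal taxa: OTU10, OTU12, OTU13, OTU14, OTU27, OTU32, OTU33, OTU34, OTU38, OTU39, OTU40, OTU42, OTU44, OTU45, OTU47, OTU48, OTU57, OTU62, OTU63, OTU66, OTU67, OTU68, OTU70, OTU8.

24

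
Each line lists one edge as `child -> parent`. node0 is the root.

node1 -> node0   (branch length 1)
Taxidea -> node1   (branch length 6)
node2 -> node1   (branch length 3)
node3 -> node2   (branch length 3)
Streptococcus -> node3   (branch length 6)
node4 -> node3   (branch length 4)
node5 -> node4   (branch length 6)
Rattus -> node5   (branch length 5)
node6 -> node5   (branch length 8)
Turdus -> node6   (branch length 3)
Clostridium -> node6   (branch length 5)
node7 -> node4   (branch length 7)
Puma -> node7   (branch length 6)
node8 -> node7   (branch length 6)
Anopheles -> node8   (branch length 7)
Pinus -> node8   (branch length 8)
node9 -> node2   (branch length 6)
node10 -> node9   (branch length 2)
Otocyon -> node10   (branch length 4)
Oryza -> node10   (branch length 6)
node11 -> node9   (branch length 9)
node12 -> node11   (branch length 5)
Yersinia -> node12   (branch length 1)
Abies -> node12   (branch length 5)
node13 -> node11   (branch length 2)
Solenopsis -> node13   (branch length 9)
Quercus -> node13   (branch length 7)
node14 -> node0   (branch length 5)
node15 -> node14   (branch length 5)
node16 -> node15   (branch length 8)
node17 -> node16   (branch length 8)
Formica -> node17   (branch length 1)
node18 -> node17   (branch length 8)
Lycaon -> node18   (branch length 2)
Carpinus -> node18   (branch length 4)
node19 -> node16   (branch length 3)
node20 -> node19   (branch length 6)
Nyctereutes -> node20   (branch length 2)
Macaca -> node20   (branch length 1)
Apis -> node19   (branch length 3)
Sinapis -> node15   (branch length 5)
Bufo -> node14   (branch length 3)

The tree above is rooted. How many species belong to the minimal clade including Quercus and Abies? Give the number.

The MRCA of Quercus and Abies is the node subtending ((Yersinia,Abies),(Solenopsis,Quercus)).
That clade contains 4 terminal taxa: Abies, Quercus, Solenopsis, Yersinia.

4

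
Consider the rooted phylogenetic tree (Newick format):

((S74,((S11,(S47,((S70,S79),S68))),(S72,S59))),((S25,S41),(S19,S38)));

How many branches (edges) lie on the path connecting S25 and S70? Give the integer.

10

The MRCA of S25 and S70 is the root of the tree.
From S25 up to that node: 3 branches. From S70 up to the same node: 7 branches. Total: 3 + 7 = 10.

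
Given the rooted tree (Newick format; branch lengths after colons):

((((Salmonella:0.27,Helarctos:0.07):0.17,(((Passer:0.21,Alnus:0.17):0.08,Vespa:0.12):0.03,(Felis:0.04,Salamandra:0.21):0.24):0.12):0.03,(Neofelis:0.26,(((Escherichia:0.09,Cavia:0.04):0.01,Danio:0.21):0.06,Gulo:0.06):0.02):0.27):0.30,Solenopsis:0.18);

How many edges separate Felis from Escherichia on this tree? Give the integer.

The MRCA of Felis and Escherichia is the node subtending (((Salmonella,Helarctos),(((Passer,Alnus),Vespa),(Felis,Salamandra))),(Neofelis,(((Escherichia,Cavia),Danio),Gulo))).
From Felis up to that node: 4 branches. From Escherichia up to the same node: 5 branches. Total: 4 + 5 = 9.

9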